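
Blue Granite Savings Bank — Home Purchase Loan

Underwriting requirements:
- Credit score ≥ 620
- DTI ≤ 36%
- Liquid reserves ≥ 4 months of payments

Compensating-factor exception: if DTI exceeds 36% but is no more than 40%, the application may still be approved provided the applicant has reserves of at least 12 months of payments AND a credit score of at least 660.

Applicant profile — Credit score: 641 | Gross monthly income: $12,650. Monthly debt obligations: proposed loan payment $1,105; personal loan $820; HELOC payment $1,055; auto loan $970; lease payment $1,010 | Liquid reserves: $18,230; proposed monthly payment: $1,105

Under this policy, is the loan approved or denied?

Denied

Credit score 641 ≥ 620 (meets base)
Total debts = (1,105 + 820 + 1,055 + 970 + 1,010) = 4,960. DTI = 4,960/12,650 = 39.2% > 36% — standard DTI limit exceeded.
Liquid reserves cover 18,230/1,105 = 16.5 months — ≥ 4 required
DTI 39.2% is within the 36%–40% exception band; checking compensating factors.
Override check — reserves: 16.5 mo (ok); score: 641 (below 660).
Override conditions not both satisfied; exception does not apply.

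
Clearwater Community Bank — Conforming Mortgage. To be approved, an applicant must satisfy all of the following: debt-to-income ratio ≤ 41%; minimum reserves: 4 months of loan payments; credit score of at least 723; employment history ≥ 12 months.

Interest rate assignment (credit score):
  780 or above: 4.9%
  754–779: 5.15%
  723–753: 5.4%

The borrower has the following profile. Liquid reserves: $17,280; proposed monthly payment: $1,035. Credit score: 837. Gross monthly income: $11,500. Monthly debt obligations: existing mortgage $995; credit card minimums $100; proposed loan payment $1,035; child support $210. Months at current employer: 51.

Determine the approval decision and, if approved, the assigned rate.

Approved at 4.9%

Credit score 837 ≥ 723 (meets minimum)
Total monthly debts = (995 + 100 + 1,035 + 210) = 2,340. Debt-to-income = 2,340/11,500 = 20.3% — meets 41% limit
Employment 51 ≥ 12 months
Reserves = 17,280/1,035 = 16.7 months ≥ 4
All requirements met. Score 837 falls in the 780 or above tier → 4.9%.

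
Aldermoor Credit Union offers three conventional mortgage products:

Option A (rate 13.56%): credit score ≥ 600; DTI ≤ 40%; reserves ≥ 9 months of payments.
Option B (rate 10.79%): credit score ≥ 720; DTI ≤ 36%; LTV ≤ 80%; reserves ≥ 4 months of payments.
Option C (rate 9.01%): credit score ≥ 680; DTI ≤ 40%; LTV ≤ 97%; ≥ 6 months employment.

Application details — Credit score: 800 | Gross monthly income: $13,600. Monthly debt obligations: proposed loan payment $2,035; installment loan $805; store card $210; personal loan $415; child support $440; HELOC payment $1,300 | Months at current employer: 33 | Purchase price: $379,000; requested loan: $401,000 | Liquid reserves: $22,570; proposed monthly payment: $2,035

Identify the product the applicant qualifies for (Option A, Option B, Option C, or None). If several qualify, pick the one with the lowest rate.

Total debts = (2,035 + 805 + 210 + 415 + 440 + 1,300) = 5,205; DTI = 5,205/13,600 = 38.3%.
LTV = 401,000/379,000 = 105.8%.
Reserves = 22,570/2,035 = 11.1 months.
Option A: score 800 ≥ 600; DTI 38.3% ≤ 40%; reserves 11.1 ≥ 9 mo → qualifies.
Option B: score 800 ≥ 720; DTI 38.3% > 36%; LTV 105.8% > 80%; reserves 11.1 ≥ 4 mo → does not qualify.
Option C: score 800 ≥ 680; DTI 38.3% ≤ 40%; LTV 105.8% > 97%; employment 33 ≥ 6 mo → does not qualify.

Option A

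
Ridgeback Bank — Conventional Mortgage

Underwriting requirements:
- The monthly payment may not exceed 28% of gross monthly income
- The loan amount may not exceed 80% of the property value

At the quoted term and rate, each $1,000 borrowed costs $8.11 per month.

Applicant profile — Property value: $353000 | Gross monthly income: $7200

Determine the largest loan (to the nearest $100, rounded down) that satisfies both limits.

Payment cap: 28% × $7,200 = $2,016/month.
At $8.11 per $1,000, that supports 2,016/8.11 × 1,000 ≈ $248,581 → $248,500.
LTV cap: 80% × $353,000 = $282,400 → $282,400.
Binding constraint: payment-to-income.

$248,500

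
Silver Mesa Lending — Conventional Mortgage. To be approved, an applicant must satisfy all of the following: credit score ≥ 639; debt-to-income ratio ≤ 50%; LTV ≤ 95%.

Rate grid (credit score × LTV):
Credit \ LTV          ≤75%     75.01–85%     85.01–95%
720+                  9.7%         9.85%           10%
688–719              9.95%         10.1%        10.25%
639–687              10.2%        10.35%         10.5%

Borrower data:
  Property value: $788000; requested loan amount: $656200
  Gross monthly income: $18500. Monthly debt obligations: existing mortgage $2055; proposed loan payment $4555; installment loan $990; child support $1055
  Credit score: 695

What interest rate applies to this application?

Credit score 695 ≥ 639; Total monthly debts = (2,055 + 4,555 + 990 + 1,055) = 8,655. DTI: 8,655 ÷ 18,500 = 46.8%, within the 50% cap
LTV: 656,200 ÷ 788,000 = 83.3%, within 95% cap
Credit 695 → row 688–719; LTV 83.3% → column 75.01–85%. Grid cell → 10.1%.

10.1%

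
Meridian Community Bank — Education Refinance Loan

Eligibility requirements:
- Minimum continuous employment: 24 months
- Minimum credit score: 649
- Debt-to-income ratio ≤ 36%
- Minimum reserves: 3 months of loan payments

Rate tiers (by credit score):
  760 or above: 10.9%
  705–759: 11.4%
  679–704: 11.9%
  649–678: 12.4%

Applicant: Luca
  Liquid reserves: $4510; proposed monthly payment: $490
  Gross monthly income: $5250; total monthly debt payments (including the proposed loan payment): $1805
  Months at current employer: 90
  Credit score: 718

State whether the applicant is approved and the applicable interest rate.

Credit score 718 ≥ 649 (meets minimum)
DTI = 1,805/5,250 = 34.4% ≤ 36%
Reserves = 4,510/490 = 9.2 months ≥ 3
Employment 90 ≥ 24 months
All requirements met. Score 718 falls in the 705–759 tier → 11.4%.

Approved at 11.4%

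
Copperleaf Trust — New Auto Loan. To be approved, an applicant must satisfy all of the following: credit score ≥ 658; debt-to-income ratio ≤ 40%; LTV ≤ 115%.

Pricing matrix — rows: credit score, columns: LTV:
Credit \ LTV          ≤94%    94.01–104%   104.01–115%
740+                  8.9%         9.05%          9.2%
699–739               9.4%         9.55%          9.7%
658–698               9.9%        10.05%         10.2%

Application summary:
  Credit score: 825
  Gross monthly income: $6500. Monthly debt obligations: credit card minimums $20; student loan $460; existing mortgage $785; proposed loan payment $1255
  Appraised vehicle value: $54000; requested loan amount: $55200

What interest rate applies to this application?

9.05%

Credit score 825 ≥ 658; Total monthly debts = (20 + 460 + 785 + 1,255) = 2,520. DTI: 2,520 ÷ 6,500 = 38.8%, within the 40% cap
Loan-to-value = 55,200/54,000 = 102.2% — pass (115% max)
Row: 825 falls in 740+. Column: 102.2% falls in 94.01–104%. Rate = 9.05%.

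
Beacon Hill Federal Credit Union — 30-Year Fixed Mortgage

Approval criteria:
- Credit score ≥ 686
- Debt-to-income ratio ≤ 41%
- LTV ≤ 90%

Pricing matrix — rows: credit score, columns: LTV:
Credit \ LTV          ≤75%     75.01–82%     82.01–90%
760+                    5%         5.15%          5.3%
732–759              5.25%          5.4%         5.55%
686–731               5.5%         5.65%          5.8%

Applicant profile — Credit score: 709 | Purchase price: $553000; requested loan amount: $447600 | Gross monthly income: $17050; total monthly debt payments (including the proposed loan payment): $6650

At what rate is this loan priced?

5.65%

Credit score 709 ≥ 686; Debt-to-income = 6,650/17,050 = 39% — meets 41% limit
LTV: 447,600 ÷ 553,000 = 80.9%, within 90% cap
Credit 709 → row 686–731; LTV 80.9% → column 75.01–82%. Grid cell → 5.65%.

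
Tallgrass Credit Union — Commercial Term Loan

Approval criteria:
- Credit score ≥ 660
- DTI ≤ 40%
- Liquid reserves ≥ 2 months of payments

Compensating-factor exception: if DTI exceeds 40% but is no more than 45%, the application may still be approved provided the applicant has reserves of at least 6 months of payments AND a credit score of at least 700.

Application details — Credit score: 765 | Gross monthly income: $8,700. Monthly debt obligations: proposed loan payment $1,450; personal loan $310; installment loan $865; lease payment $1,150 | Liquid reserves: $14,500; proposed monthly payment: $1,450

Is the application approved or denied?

Approved

Credit score 765 ≥ 660 (meets base)
Total debts = (1,450 + 310 + 865 + 1,150) = 3,775. DTI = 3,775/8,700 = 43.4% > 40% — standard DTI limit exceeded.
Liquid reserves cover 14,500/1,450 = 10.0 months — ≥ 2 required
DTI 43.4% is within the 40%–45% exception band; checking compensating factors.
Reserves 10.0 ≥ 6 months; credit score 765 ≥ 700.
Both override conditions satisfied; DTI exception granted.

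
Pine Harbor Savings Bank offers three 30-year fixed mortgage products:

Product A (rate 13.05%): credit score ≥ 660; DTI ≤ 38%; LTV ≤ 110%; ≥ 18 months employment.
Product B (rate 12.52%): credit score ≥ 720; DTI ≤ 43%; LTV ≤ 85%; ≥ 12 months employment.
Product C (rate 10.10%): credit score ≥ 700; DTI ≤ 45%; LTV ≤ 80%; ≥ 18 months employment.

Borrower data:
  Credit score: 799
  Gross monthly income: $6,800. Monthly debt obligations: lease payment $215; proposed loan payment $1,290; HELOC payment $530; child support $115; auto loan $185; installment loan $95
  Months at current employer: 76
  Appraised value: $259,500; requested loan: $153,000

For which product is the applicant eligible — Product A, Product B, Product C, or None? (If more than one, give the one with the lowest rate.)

Product C

Total debts = (215 + 1,290 + 530 + 115 + 185 + 95) = 2,430; DTI = 2,430/6,800 = 35.7%.
LTV = 153,000/259,500 = 59%.
Product A: score 799 ≥ 660; DTI 35.7% ≤ 38%; LTV 59% ≤ 110%; employment 76 ≥ 18 mo → qualifies.
Product B: score 799 ≥ 720; DTI 35.7% ≤ 43%; LTV 59% ≤ 85%; employment 76 ≥ 12 mo → qualifies.
Product C: score 799 ≥ 700; DTI 35.7% ≤ 45%; LTV 59% ≤ 80%; employment 76 ≥ 18 mo → qualifies.
Qualifying: Product A, Product B, Product C. Lowest rate is 10.10% → Product C.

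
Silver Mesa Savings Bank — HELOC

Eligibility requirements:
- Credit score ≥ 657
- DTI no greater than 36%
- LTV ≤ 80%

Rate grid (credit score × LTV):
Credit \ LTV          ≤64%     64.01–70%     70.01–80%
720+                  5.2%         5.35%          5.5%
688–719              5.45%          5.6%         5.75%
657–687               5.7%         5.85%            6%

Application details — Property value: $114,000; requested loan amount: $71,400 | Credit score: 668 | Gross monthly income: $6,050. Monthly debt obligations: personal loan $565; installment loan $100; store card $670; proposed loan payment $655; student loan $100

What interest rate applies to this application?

5.7%

Credit score 668 ≥ 657; Total monthly debts = (565 + 100 + 670 + 655 + 100) = 2,090. Debt-to-income = 2,090/6,050 = 34.5% — meets 36% limit
LTV: 71,400 ÷ 114,000 = 62.6%, within 80% cap
Score 668 is in the 657–687 band; LTV 62.6% is in the ≤64% band → 5.7%.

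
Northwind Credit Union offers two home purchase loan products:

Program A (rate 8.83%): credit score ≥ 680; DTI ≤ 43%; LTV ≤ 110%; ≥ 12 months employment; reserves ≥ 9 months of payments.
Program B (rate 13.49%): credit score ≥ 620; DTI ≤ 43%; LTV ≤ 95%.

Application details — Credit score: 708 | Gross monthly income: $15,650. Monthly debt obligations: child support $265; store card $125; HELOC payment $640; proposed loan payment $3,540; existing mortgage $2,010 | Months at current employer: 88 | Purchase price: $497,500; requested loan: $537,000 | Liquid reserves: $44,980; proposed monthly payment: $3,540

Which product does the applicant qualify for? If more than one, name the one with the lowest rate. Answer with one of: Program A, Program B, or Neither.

Total debts = (265 + 125 + 640 + 3,540 + 2,010) = 6,580; DTI = 6,580/15,650 = 42%.
LTV = 537,000/497,500 = 107.9%.
Reserves = 44,980/3,540 = 12.7 months.
Program A: score 708 ≥ 680; DTI 42% ≤ 43%; LTV 107.9% ≤ 110%; employment 88 ≥ 12 mo; reserves 12.7 ≥ 9 mo → qualifies.
Program B: score 708 ≥ 620; DTI 42% ≤ 43%; LTV 107.9% > 95% → does not qualify.

Program A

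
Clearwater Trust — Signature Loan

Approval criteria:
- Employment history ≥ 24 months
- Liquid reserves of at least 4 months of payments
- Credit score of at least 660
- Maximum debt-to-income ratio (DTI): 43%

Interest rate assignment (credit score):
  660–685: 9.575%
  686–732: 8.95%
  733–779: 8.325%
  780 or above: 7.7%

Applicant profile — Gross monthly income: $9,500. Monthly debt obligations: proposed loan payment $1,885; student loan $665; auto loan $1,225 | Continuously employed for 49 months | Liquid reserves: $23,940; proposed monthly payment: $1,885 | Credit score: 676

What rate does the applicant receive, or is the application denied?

Credit score 676 ≥ 660 (meets minimum)
Reserves: 23,940 ÷ 1,885 = 12.7 months (meets 4-month minimum)
Total monthly debts = (1,885 + 665 + 1,225) = 3,775. DTI: 3,775 ÷ 9,500 = 39.7%, within the 43% cap
Employment 49 ≥ 24 months
All requirements met. Score 676 falls in the 660–685 tier → 9.575%.

Approved at 9.575%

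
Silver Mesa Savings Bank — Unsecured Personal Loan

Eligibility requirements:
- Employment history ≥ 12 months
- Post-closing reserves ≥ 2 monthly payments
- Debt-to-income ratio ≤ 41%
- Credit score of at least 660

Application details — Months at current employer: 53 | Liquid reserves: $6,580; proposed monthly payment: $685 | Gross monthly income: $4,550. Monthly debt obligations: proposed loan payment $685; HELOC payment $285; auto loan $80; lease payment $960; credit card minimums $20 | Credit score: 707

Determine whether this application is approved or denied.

Denied

Employment 53 ≥ 12 months
Liquid reserves cover 6,580/685 = 9.6 months — ≥ 2 required
Total monthly debts = (685 + 285 + 80 + 960 + 20) = 2,030. DTI = 2,030/4,550 = 44.6% > 41%
Credit score 707 ≥ 660 (meets)
Fails on DTI.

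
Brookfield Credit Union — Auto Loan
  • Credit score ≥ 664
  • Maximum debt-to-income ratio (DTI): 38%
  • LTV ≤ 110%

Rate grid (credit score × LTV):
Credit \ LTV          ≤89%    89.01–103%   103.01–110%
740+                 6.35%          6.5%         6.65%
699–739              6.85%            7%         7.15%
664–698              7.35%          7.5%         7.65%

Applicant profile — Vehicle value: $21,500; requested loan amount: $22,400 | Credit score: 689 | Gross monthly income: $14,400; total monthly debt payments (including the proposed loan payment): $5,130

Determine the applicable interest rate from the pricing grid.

7.65%

Credit score 689 ≥ 664; DTI = 5,130/14,400 = 35.6% ≤ 38%
LTV = 22,400/21,500 = 104.2% ≤ 110%
Score 689 is in the 664–698 band; LTV 104.2% is in the 103.01–110% band → 7.65%.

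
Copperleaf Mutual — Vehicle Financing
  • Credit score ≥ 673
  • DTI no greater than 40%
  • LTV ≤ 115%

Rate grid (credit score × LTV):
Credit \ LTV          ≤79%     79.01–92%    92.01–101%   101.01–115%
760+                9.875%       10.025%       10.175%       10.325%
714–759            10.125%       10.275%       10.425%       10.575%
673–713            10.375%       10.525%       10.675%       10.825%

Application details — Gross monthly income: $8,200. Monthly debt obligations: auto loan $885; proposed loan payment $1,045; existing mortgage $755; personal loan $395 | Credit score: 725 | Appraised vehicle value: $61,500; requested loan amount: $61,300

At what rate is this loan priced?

10.425%

Credit score 725 ≥ 673; Total monthly debts = (885 + 1,045 + 755 + 395) = 3,080. DTI = 3,080/8,200 = 37.6% ≤ 40%
Loan-to-value = 61,300/61,500 = 99.7% — pass (115% max)
Score 725 is in the 714–759 band; LTV 99.7% is in the 92.01–101% band → 10.425%.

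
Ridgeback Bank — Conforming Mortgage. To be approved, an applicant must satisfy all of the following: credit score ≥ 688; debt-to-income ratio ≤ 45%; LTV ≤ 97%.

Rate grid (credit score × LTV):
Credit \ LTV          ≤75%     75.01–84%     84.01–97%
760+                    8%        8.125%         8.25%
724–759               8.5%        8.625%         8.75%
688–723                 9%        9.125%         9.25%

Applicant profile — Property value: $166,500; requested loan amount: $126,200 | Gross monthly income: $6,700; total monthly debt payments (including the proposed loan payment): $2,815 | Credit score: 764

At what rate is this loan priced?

8.125%

Credit score 764 ≥ 688; DTI = 2,815/6,700 = 42% ≤ 45%
LTV = 126,200/166,500 = 75.8% ≤ 97%
Row: 764 falls in 760+. Column: 75.8% falls in 75.01–84%. Rate = 8.125%.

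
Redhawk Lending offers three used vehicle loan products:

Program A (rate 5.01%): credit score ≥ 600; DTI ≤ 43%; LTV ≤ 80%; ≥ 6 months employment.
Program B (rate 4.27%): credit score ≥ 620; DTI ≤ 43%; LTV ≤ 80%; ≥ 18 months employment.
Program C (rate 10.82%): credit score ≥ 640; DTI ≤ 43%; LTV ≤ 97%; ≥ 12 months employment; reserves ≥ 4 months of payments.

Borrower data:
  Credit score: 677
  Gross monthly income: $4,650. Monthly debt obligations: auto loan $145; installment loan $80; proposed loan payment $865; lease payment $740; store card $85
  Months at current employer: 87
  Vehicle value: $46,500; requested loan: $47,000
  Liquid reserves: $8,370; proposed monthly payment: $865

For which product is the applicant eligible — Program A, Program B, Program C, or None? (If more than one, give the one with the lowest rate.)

Total debts = (145 + 80 + 865 + 740 + 85) = 1,915; DTI = 1,915/4,650 = 41.2%.
LTV = 47,000/46,500 = 101.1%.
Reserves = 8,370/865 = 9.7 months.
Program A: score 677 ≥ 600; DTI 41.2% ≤ 43%; LTV 101.1% > 80%; employment 87 ≥ 6 mo → does not qualify.
Program B: score 677 ≥ 620; DTI 41.2% ≤ 43%; LTV 101.1% > 80%; employment 87 ≥ 18 mo → does not qualify.
Program C: score 677 ≥ 640; DTI 41.2% ≤ 43%; LTV 101.1% > 97%; employment 87 ≥ 12 mo; reserves 9.7 ≥ 4 mo → does not qualify.

None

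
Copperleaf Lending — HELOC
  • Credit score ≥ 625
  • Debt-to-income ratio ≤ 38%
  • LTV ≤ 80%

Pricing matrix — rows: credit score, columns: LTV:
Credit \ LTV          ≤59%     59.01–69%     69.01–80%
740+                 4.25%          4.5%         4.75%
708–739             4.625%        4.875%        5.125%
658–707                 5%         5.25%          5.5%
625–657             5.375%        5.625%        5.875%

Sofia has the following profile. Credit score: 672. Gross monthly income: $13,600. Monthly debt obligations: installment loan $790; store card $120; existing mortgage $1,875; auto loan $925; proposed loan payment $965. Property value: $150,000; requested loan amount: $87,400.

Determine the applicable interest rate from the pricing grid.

5%

Credit score 672 ≥ 625; Total monthly debts = (790 + 120 + 1,875 + 925 + 965) = 4,675. Debt-to-income = 4,675/13,600 = 34.4% — meets 38% limit
LTV = 87,400/150,000 = 58.3% ≤ 80%
Credit 672 → row 658–707; LTV 58.3% → column ≤59%. Grid cell → 5%.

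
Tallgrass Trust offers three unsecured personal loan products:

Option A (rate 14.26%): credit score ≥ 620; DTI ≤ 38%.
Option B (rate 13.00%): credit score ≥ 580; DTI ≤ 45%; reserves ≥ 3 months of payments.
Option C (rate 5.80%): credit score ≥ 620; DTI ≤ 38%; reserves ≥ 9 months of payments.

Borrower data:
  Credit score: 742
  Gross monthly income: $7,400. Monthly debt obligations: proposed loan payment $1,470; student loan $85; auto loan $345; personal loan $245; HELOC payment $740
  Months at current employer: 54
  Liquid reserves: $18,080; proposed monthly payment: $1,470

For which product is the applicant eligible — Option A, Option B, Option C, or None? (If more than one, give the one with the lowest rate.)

Option B

Total debts = (1,470 + 85 + 345 + 245 + 740) = 2,885; DTI = 2,885/7,400 = 39%.
Reserves = 18,080/1,470 = 12.3 months.
Option A: score 742 ≥ 620; DTI 39% > 38% → does not qualify.
Option B: score 742 ≥ 580; DTI 39% ≤ 45%; reserves 12.3 ≥ 3 mo → qualifies.
Option C: score 742 ≥ 620; DTI 39% > 38%; reserves 12.3 ≥ 9 mo → does not qualify.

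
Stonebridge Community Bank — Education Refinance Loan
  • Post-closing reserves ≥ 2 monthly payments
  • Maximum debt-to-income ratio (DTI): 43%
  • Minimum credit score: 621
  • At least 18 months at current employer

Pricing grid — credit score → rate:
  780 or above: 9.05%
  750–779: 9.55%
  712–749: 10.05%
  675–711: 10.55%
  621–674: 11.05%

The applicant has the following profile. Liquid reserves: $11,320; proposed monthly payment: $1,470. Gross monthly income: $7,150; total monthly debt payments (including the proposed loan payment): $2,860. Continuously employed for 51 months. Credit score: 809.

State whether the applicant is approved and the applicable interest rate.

Approved at 9.05%

Credit score 809 ≥ 621 (meets minimum)
Reserves: 11,320 ÷ 1,470 = 7.7 months (meets 2-month minimum)
DTI = 2,860/7,150 = 40% ≤ 43%
Employment 51 ≥ 18 months
All requirements met. Score 809 falls in the 780 or above tier → 9.05%.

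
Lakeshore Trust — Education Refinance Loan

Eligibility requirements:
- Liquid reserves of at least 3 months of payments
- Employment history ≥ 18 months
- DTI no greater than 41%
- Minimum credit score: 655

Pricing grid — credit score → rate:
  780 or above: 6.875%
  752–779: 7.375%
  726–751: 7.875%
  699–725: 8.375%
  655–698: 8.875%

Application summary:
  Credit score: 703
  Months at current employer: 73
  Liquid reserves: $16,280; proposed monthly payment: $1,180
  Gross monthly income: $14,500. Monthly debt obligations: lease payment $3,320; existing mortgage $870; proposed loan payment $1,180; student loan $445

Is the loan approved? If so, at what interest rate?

Credit score 703 ≥ 655 (meets minimum)
Employment 73 ≥ 18 months
Total monthly debts = (3,320 + 870 + 1,180 + 445) = 5,815. DTI = 5,815/14,500 = 40.1% ≤ 41%
Reserves: 16,280 ÷ 1,180 = 13.8 months (meets 3-month minimum)
All requirements met. Score 703 falls in the 699–725 tier → 8.375%.

Approved at 8.375%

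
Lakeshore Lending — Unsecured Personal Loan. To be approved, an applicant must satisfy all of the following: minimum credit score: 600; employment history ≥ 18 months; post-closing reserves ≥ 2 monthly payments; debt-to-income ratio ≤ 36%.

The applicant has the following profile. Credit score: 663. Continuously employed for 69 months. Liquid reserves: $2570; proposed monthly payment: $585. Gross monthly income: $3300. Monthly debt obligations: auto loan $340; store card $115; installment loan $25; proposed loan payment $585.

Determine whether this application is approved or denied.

Approved

Credit score 663 ≥ 600 (meets)
Employment 69 ≥ 18 months
Reserves = 2,570/585 = 4.4 months ≥ 2
Total monthly debts = (340 + 115 + 25 + 585) = 1,065. Debt-to-income = 1,065/3,300 = 32.3% — meets 36% limit
All criteria satisfied.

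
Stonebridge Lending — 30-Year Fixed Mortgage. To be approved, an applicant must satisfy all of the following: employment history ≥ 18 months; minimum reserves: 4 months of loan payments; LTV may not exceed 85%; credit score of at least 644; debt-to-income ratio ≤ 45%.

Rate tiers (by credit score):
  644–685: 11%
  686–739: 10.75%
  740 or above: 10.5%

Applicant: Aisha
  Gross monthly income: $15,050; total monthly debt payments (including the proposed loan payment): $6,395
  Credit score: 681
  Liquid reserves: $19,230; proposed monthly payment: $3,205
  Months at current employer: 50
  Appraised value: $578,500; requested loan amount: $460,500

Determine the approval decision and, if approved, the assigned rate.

Credit score 681 ≥ 644 (meets minimum)
LTV: 460,500 ÷ 578,500 = 79.6%, within 85% cap
Debt-to-income = 6,395/15,050 = 42.5% — meets 45% limit
Liquid reserves cover 19,230/3,205 = 6.0 months — ≥ 4 required
Employment 50 ≥ 18 months
All requirements met. Score 681 falls in the 644–685 tier → 11%.

Approved at 11%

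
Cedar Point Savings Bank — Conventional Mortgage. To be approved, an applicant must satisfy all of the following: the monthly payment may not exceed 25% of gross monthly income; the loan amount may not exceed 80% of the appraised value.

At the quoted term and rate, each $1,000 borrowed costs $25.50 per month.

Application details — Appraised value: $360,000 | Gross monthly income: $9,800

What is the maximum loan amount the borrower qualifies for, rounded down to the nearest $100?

Payment cap: 25% × $9,800 = $2,450/month.
At $25.50 per $1,000, that supports 2,450/25.50 × 1,000 ≈ $96,078 → $96,000.
LTV cap: 80% × $360,000 = $288,000 → $288,000.
Binding constraint: payment-to-income.

$96,000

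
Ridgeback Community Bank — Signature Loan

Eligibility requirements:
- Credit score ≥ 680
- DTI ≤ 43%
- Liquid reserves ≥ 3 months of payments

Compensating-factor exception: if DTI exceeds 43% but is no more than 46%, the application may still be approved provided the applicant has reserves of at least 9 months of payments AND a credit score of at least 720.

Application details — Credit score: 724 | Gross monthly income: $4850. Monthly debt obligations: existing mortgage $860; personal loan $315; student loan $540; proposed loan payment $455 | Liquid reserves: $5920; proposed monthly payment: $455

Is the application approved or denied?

Credit score 724 ≥ 680 (meets base)
Total debts = (860 + 315 + 540 + 455) = 2,170. DTI: 2,170 ÷ 4,850 = 44.7%, over the 43% base limit.
Liquid reserves cover 5,920/455 = 13.0 months — ≥ 3 required
DTI 44.7% is within the 43%–46% exception band; checking compensating factors.
Override check — reserves: 13.0 mo (ok); score: 724 (ok).
Both compensating conditions met → exception applies.

Approved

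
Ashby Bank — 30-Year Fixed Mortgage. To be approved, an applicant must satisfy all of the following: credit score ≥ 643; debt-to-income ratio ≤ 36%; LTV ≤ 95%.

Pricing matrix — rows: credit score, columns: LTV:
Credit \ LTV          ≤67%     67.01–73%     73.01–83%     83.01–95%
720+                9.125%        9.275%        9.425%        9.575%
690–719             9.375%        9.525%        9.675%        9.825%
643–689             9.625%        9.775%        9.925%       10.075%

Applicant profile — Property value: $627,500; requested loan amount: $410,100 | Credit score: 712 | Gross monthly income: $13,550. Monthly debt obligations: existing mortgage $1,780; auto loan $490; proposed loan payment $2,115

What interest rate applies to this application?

9.375%

Credit score 712 ≥ 643; Total monthly debts = (1,780 + 490 + 2,115) = 4,385. DTI: 4,385 ÷ 13,550 = 32.4%, within the 36% cap
LTV: 410,100 ÷ 627,500 = 65.4%, within 95% cap
Score 712 is in the 690–719 band; LTV 65.4% is in the ≤67% band → 9.375%.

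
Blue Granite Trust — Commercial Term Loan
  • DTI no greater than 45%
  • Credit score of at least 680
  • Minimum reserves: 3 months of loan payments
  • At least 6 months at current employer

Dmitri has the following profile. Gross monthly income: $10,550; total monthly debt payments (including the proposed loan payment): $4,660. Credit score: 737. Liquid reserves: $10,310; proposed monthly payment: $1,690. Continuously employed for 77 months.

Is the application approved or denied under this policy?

Approved

DTI: 4,660 ÷ 10,550 = 44.2%, within the 45% cap
Credit score 737 ≥ 680 (meets)
Reserves = 10,310/1,690 = 6.1 months ≥ 3
Employment 77 ≥ 6 months
All criteria satisfied.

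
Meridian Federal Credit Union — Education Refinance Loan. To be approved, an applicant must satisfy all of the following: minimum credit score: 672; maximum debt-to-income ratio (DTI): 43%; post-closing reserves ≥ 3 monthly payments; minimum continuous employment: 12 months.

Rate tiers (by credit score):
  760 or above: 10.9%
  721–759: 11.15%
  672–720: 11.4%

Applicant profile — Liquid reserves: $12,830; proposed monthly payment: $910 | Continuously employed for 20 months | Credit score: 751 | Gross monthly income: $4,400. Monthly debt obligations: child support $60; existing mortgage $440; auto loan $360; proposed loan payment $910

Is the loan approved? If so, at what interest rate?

Approved at 11.15%

Credit score 751 ≥ 672 (meets minimum)
Reserves = 12,830/910 = 14.1 months ≥ 3
Total monthly debts = (60 + 440 + 360 + 910) = 1,770. DTI = 1,770/4,400 = 40.2% ≤ 43%
Employment 20 ≥ 12 months
All requirements met. Score 751 falls in the 721–759 tier → 11.15%.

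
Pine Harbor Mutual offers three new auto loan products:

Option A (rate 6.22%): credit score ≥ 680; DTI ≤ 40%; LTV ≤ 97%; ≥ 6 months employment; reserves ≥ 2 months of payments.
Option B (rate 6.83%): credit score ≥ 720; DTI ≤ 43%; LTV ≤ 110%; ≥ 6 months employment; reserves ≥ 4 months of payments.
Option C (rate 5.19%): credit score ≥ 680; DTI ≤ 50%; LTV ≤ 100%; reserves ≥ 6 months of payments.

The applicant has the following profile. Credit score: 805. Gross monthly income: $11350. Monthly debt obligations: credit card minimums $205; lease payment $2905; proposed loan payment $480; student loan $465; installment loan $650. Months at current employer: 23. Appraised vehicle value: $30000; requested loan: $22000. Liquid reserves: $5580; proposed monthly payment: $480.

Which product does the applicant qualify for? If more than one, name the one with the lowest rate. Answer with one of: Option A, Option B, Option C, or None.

Option C

Total debts = (205 + 2,905 + 480 + 465 + 650) = 4,705; DTI = 4,705/11,350 = 41.5%.
LTV = 22,000/30,000 = 73.3%.
Reserves = 5,580/480 = 11.6 months.
Option A: score 805 ≥ 680; DTI 41.5% > 40%; LTV 73.3% ≤ 97%; employment 23 ≥ 6 mo; reserves 11.6 ≥ 2 mo → does not qualify.
Option B: score 805 ≥ 720; DTI 41.5% ≤ 43%; LTV 73.3% ≤ 110%; employment 23 ≥ 6 mo; reserves 11.6 ≥ 4 mo → qualifies.
Option C: score 805 ≥ 680; DTI 41.5% ≤ 50%; LTV 73.3% ≤ 100%; reserves 11.6 ≥ 6 mo → qualifies.
Qualifying: Option B, Option C. Lowest rate is 5.19% → Option C.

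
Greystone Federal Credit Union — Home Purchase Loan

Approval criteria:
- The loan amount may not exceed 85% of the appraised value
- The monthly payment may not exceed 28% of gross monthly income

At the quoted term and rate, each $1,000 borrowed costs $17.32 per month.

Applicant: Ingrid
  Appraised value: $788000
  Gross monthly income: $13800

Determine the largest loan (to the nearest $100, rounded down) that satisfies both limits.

$223,000

Payment cap: 28% × $13,800 = $3,864/month.
At $17.32 per $1,000, that supports 3,864/17.32 × 1,000 ≈ $223,094 → $223,000.
LTV cap: 85% × $788,000 = $669,800 → $669,800.
Binding constraint: payment-to-income.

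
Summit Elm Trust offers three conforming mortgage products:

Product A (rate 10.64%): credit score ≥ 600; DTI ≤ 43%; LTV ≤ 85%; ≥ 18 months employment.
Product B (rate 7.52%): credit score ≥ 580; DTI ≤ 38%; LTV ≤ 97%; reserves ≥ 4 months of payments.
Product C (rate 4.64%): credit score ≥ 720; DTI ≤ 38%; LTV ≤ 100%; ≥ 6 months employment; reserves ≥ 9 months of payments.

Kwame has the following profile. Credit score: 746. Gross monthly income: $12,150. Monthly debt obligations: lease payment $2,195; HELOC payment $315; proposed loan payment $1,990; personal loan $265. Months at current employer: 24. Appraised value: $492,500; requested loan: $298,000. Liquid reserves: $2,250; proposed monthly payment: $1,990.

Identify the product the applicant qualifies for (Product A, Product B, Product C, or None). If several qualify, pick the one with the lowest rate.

Total debts = (2,195 + 315 + 1,990 + 265) = 4,765; DTI = 4,765/12,150 = 39.2%.
LTV = 298,000/492,500 = 60.5%.
Reserves = 2,250/1,990 = 1.1 months.
Product A: score 746 ≥ 600; DTI 39.2% ≤ 43%; LTV 60.5% ≤ 85%; employment 24 ≥ 18 mo → qualifies.
Product B: score 746 ≥ 580; DTI 39.2% > 38%; LTV 60.5% ≤ 97%; reserves 1.1 < 4 mo → does not qualify.
Product C: score 746 ≥ 720; DTI 39.2% > 38%; LTV 60.5% ≤ 100%; employment 24 ≥ 6 mo; reserves 1.1 < 9 mo → does not qualify.

Product A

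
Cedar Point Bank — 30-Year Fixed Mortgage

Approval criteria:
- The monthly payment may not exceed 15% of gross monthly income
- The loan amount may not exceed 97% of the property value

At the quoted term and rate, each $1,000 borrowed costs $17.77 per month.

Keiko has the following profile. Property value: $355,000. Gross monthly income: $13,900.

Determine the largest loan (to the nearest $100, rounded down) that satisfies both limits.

$117,300

Payment cap: 15% × $13,900 = $2,085/month.
At $17.77 per $1,000, that supports 2,085/17.77 × 1,000 ≈ $117,332 → $117,300.
LTV cap: 97% × $355,000 = $344,350 → $344,300.
Binding constraint: payment-to-income.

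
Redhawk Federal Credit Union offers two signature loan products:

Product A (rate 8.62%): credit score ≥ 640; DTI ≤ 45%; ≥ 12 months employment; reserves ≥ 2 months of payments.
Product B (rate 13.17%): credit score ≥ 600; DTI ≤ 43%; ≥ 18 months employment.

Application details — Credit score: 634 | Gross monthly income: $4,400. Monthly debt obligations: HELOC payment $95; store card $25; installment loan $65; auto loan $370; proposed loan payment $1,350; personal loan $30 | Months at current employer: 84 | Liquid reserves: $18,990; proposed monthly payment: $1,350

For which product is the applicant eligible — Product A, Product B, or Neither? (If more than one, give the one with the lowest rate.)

Neither

Total debts = (95 + 25 + 65 + 370 + 1,350 + 30) = 1,935; DTI = 1,935/4,400 = 44%.
Reserves = 18,990/1,350 = 14.1 months.
Product A: score 634 < 640; DTI 44% ≤ 45%; employment 84 ≥ 12 mo; reserves 14.1 ≥ 2 mo → does not qualify.
Product B: score 634 ≥ 600; DTI 44% > 43%; employment 84 ≥ 18 mo → does not qualify.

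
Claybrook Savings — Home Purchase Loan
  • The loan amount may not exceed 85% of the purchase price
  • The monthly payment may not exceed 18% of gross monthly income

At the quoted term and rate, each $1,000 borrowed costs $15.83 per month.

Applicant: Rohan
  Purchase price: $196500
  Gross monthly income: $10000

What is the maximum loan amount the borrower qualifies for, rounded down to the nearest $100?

Payment cap: 18% × $10,000 = $1,800/month.
At $15.83 per $1,000, that supports 1,800/15.83 × 1,000 ≈ $113,708 → $113,700.
LTV cap: 85% × $196,500 = $167,025 → $167,000.
Binding constraint: payment-to-income.

$113,700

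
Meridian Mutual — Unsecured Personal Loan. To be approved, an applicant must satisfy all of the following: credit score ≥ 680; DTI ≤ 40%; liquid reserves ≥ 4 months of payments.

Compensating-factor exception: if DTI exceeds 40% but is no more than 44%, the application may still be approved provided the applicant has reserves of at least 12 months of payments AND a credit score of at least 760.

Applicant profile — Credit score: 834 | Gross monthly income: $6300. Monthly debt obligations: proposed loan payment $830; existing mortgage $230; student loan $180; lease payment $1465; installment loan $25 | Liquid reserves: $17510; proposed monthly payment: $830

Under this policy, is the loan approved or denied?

Approved

Credit score 834 ≥ 680 (meets base)
Total debts = (830 + 230 + 180 + 1,465 + 25) = 2,730. DTI = 2,730/6,300 = 43.3% > 40% — standard DTI limit exceeded.
Liquid reserves cover 17,510/830 = 21.1 months — ≥ 4 required
DTI 43.3% is within the 40%–44% exception band; checking compensating factors.
Override check — reserves: 21.1 mo (ok); score: 834 (ok).
Both override conditions satisfied; DTI exception granted.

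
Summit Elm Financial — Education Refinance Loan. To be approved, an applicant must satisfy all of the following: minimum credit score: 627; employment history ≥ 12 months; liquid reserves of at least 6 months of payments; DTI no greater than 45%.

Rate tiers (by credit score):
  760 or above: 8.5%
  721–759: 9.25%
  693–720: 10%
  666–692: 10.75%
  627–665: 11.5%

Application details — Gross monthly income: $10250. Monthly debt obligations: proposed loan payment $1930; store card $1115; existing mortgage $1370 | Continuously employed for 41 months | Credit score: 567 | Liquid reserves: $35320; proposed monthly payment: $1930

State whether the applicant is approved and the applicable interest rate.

Credit score 567 < 627 (below minimum)
Employment 41 ≥ 12 months
Liquid reserves cover 35,320/1,930 = 18.3 months — ≥ 6 required
Total monthly debts = (1,930 + 1,115 + 1,370) = 4,415. DTI: 4,415 ÷ 10,250 = 43.1%, within the 45% cap
Not all requirements met → denied.

Denied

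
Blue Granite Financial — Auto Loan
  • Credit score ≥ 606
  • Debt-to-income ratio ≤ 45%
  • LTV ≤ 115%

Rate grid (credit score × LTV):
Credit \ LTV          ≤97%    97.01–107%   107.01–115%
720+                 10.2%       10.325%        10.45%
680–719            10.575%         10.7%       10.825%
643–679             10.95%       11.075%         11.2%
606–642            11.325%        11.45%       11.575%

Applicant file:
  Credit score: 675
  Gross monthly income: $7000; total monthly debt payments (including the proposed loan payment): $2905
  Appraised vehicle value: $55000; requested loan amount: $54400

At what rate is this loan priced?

Credit score 675 ≥ 606; DTI = 2,905/7,000 = 41.5% ≤ 45%
Loan-to-value = 54,400/55,000 = 98.9% — pass (115% max)
Score 675 is in the 643–679 band; LTV 98.9% is in the 97.01–107% band → 11.075%.

11.075%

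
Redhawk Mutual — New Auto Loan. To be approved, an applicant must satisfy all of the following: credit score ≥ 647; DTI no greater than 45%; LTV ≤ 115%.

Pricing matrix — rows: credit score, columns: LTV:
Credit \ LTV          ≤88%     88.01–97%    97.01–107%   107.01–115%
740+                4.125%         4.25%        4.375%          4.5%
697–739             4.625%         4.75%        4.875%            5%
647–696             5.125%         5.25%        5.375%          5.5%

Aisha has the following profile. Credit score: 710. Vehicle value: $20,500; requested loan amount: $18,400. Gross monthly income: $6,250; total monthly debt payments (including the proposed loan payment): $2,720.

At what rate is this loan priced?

4.75%

Credit score 710 ≥ 647; DTI: 2,720 ÷ 6,250 = 43.5%, within the 45% cap
Loan-to-value = 18,400/20,500 = 89.8% — pass (115% max)
Score 710 is in the 697–739 band; LTV 89.8% is in the 88.01–97% band → 4.75%.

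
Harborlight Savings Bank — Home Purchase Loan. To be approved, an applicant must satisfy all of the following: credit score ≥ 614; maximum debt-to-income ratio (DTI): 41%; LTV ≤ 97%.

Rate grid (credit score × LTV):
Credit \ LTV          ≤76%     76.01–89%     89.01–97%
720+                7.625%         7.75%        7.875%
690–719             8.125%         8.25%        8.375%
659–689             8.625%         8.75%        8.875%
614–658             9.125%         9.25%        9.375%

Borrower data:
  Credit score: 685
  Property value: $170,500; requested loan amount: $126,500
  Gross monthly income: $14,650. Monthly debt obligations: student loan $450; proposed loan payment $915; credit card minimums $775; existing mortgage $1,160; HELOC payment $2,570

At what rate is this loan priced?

Credit score 685 ≥ 614; Total monthly debts = (450 + 915 + 775 + 1,160 + 2,570) = 5,870. DTI: 5,870 ÷ 14,650 = 40.1%, within the 41% cap
LTV = 126,500/170,500 = 74.2% ≤ 97%
Row: 685 falls in 659–689. Column: 74.2% falls in ≤76%. Rate = 8.625%.

8.625%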